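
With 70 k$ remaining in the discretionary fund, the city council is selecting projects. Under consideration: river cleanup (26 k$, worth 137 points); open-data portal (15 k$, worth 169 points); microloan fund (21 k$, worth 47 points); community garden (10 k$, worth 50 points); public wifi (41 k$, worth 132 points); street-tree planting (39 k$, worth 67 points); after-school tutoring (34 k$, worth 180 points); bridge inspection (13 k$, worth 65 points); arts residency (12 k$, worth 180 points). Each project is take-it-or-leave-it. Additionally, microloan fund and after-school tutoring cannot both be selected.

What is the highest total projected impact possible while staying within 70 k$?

Filling by ratio: open-data portal + after-school tutoring + arts residency for 529, with 9 k$ left unused.
The 34 k$ tied up in after-school tutoring is better spent on river cleanup + bridge inspection — total rises to 551 (66 k$).
Every other selection either busts 70 k$ or breaks a pairing rule or fails to beat 551.

551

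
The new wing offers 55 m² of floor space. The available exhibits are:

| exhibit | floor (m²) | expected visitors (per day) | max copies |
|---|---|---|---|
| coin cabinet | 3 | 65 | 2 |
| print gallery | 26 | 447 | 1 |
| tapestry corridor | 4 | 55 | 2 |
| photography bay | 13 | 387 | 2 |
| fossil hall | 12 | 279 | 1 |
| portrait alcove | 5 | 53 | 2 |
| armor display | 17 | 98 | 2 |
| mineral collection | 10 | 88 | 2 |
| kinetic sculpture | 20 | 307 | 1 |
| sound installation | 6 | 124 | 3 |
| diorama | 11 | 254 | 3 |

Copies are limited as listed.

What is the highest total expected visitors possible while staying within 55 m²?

1437

Taking 2×coin cabinet + 2×photography bay + fossil hall + diorama: 55 m² used, 1437 in expected visitors.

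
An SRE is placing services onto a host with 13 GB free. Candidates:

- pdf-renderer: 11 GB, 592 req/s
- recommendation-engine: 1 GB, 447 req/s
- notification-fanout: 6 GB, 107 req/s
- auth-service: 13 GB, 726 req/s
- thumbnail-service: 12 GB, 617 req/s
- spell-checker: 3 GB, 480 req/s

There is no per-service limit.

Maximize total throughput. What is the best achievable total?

5811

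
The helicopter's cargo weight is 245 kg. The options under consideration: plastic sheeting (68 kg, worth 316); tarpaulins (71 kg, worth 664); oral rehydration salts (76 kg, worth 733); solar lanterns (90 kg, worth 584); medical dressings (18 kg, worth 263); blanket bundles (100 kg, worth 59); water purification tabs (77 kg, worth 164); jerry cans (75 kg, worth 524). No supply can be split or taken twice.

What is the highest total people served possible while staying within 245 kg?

2184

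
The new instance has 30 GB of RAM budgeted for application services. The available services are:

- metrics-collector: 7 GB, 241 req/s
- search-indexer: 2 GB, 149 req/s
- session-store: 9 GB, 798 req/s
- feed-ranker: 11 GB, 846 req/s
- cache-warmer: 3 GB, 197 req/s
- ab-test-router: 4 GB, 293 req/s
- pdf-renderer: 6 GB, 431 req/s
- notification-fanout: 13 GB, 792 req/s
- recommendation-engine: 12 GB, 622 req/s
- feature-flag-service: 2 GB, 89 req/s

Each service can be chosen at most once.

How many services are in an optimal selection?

Optimal total is 2368.
For example session-store + feed-ranker + ab-test-router + pdf-renderer achieves it, using 30 GB.
Every optimal selection uses 4 services.

4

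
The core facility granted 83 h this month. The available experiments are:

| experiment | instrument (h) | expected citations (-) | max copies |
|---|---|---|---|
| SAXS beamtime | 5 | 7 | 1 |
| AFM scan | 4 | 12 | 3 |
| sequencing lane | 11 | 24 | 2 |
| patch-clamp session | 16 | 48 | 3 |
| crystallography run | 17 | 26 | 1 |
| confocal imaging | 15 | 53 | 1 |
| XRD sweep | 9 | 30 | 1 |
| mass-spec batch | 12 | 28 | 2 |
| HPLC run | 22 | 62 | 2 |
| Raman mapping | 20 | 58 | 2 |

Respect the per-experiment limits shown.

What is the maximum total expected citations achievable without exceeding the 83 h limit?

The ratio heuristic lands on 3×AFM scan + 2×patch-clamp session + confocal imaging + XRD sweep + mass-spec batch (243) but leaves 3 h idle.
A better packing is 3×patch-clamp session + confocal imaging + Raman mapping: 83 h, total 255.
Every other selection either busts 83 h or exceeds an availability limit or fails to beat 255.

255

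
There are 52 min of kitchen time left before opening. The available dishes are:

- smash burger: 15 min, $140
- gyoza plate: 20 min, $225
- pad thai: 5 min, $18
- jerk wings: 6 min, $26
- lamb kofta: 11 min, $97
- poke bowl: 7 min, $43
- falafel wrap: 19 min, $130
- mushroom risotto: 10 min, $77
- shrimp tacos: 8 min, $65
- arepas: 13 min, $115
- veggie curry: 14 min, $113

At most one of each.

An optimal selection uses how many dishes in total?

Best achievable profit is 502.
For example gyoza plate + lamb kofta + shrimp tacos + arepas achieves it, using 52 min.
All optima have 4 dishes.

4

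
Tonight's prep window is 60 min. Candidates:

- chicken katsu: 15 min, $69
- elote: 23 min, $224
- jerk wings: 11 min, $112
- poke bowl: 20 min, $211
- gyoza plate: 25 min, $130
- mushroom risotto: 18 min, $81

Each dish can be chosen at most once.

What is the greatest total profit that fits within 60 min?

Ranking by ratio (profit/min): poke bowl 10.55, jerk wings 10.18, elote 9.74, gyoza plate 5.20.
Elote + jerk wings + poke bowl uses 54 of the 60 min and totals 547.

547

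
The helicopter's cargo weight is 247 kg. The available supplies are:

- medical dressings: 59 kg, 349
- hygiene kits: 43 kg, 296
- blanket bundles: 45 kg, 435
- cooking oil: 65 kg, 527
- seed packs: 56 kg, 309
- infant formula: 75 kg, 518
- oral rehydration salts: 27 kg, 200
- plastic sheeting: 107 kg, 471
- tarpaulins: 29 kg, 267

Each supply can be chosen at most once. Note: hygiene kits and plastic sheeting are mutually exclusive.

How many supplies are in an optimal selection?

Optimal total is 1947.
blanket bundles + cooking oil + infant formula + oral rehydration salts + tarpaulins hits 1947 at 241 kg.
Any selection reaching 1947 contains exactly 5 supplies.

5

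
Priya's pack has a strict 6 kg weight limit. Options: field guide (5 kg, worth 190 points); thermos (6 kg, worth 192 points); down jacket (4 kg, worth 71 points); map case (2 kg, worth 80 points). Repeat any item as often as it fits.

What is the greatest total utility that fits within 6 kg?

Best packing: 3×map case — 6 kg, 240 total.
Nothing else within 6 kg beats 240.

240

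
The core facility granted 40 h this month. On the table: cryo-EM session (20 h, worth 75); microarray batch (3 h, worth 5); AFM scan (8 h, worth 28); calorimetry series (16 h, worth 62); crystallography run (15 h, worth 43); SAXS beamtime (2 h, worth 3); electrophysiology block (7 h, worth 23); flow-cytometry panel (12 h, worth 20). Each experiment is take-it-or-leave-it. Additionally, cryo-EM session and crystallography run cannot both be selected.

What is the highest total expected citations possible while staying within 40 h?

142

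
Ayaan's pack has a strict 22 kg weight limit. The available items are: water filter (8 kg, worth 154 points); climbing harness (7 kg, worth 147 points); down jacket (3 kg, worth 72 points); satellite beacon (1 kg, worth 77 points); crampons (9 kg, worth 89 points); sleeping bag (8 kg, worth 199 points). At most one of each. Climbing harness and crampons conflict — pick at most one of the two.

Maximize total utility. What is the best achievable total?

502

The ratio heuristic lands on climbing harness + down jacket + satellite beacon + sleeping bag (495) but leaves 3 kg idle.
The 7 kg tied up in climbing harness is better spent on water filter — total rises to 502 (20 kg).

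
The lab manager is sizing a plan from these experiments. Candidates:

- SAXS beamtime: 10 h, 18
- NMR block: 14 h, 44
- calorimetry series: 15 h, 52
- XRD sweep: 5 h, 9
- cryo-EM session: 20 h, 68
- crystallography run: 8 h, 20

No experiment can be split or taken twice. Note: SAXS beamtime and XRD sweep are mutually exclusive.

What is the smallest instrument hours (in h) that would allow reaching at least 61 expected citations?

Minimise h subject to total expected citations ≥ 61.
calorimetry series + XRD sweep reaches 61 using 20 h.
Any bundle with less than 20 h falls short of 61.

20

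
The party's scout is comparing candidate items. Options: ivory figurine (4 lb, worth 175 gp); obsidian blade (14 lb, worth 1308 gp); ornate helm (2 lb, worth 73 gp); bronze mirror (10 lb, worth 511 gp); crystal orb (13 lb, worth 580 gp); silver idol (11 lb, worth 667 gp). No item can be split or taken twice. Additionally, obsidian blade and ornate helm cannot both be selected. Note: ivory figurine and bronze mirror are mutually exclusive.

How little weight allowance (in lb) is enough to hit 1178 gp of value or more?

14

Minimise lb subject to total value ≥ 1178.
obsidian blade reaches 1308 using 14 lb.
Any bundle with less than 14 lb falls short of 1178.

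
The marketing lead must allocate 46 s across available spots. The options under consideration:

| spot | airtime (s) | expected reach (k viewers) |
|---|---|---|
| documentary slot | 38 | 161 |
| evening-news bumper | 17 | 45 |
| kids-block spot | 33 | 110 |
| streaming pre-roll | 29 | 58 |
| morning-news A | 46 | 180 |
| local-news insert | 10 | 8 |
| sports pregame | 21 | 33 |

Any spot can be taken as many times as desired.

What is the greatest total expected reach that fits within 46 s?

180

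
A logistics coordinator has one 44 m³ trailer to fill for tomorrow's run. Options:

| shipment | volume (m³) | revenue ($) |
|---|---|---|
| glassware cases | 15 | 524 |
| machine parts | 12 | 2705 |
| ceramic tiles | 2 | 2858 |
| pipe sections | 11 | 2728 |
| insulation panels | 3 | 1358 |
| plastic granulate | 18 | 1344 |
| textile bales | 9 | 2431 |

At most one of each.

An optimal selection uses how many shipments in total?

5

Best achievable revenue is 12080.
machine parts + ceramic tiles + pipe sections + insulation panels + textile bales hits 12080 at 37 m³.
Any selection reaching 12080 contains exactly 5 shipments.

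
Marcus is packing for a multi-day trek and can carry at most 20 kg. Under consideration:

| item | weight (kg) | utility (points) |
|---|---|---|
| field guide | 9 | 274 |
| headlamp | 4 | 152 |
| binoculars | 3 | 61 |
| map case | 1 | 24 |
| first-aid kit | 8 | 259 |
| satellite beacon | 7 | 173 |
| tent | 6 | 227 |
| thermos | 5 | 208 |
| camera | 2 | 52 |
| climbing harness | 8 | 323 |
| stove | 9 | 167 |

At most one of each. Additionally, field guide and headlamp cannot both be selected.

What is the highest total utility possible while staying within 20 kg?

782

Taking the top-ratio items first gives headlamp + map case + thermos + camera + climbing harness for 759 (20 kg).
The 6 kg tied up in headlamp and camera is better spent on tent — total rises to 782 (20 kg).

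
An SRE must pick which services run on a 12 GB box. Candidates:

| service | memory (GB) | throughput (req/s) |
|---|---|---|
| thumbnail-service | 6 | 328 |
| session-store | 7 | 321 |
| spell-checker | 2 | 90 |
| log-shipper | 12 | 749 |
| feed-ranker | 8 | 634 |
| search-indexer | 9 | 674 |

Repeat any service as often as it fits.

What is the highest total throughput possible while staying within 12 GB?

814

By throughput per GB: feed-ranker 79.25, search-indexer 74.89, log-shipper 62.42 lead.
Taking 2×spell-checker + feed-ranker: 12 GB used, 814 in throughput.
No other feasible combination exceeds 814.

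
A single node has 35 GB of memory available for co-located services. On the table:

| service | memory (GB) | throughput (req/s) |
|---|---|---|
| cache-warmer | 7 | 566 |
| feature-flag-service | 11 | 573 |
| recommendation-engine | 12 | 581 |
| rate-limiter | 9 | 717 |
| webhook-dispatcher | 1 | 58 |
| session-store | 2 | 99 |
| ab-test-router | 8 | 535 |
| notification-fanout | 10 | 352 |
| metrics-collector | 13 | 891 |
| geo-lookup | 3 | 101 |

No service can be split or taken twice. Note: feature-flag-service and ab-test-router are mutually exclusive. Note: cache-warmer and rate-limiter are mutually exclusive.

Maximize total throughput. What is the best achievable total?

2343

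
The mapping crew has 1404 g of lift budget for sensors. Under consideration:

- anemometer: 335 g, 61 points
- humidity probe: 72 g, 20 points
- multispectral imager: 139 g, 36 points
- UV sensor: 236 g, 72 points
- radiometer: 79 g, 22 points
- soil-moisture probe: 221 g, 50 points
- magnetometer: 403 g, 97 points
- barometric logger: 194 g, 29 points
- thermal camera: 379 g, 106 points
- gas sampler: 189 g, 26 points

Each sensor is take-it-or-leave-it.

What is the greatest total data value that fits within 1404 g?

367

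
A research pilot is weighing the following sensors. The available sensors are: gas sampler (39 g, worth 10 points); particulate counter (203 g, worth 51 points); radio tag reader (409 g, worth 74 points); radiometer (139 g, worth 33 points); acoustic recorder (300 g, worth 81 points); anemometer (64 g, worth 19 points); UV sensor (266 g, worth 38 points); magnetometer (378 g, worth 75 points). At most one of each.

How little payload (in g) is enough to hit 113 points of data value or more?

439

Look for the lowest-payload combination reaching 113.
radiometer + acoustic recorder: 114 data value at 439 g.
Below 439 g the best achievable stays under 113.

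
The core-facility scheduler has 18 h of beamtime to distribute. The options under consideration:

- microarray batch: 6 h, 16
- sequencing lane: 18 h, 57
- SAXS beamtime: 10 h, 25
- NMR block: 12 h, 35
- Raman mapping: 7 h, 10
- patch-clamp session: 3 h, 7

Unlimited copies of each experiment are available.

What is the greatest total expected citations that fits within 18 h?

57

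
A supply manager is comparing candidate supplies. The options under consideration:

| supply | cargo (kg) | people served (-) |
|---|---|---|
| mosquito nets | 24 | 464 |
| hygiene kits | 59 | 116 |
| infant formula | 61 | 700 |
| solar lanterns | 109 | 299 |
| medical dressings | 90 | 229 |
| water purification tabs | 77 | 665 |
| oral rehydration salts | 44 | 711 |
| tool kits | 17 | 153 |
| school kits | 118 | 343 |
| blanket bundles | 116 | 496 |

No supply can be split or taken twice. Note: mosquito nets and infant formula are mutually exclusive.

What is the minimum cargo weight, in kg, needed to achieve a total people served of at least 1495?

122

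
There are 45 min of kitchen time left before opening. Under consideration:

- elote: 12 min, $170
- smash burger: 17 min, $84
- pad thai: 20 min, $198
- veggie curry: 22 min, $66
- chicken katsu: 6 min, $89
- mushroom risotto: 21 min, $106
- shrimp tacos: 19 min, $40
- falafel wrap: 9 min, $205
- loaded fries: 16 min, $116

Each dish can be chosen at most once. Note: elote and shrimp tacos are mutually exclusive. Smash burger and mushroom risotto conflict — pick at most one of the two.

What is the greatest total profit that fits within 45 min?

580

By profit per min: falafel wrap 22.78, chicken katsu 14.83, elote 14.17 lead.
Elote + chicken katsu + falafel wrap + loaded fries uses 43 of the 45 min and totals 580.
Runner-up elote + pad thai + falafel wrap tops out at 573.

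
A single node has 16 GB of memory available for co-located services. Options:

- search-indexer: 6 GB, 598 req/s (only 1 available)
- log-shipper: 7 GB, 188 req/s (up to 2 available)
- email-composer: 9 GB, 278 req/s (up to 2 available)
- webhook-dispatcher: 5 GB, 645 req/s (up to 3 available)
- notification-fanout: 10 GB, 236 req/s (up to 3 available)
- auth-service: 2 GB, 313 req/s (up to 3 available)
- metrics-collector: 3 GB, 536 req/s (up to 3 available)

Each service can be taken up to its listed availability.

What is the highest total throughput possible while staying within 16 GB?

Taking the top-ratio services first gives 3×auth-service + 3×metrics-collector for 2547 (15 GB).
The 4 GB tied up in 2×auth-service is better spent on webhook-dispatcher — total rises to 2566 (16 GB).

2566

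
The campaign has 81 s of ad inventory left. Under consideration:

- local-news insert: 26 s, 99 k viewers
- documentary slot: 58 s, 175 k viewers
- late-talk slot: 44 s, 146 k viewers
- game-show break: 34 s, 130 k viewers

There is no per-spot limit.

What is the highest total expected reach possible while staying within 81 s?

297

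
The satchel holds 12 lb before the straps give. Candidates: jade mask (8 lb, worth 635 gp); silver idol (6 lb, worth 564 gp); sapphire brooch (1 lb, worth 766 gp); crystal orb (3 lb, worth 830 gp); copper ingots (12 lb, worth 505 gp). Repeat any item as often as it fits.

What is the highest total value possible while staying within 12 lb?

9192

The ratio ordering already packs tightly: 12×sapphire brooch, 12 lb, 9192.
Nothing else within 12 lb beats 9192.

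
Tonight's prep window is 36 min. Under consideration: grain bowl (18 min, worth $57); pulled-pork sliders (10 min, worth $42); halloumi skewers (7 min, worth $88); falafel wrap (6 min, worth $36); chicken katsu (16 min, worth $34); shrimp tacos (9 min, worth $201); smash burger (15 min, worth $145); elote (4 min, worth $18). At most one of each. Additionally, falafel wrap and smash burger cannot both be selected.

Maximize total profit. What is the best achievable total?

Halloumi skewers + shrimp tacos + smash burger + elote uses 35 of the 36 min and totals 452.
That's the maximum — no feasible swap from here does better than 452.

452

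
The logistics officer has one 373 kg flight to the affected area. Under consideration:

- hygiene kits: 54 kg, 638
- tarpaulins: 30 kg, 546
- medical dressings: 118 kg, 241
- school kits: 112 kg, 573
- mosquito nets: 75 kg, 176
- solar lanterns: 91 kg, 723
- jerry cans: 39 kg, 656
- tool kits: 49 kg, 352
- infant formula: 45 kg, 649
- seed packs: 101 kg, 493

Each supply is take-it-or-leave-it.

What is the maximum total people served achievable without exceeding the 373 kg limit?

3785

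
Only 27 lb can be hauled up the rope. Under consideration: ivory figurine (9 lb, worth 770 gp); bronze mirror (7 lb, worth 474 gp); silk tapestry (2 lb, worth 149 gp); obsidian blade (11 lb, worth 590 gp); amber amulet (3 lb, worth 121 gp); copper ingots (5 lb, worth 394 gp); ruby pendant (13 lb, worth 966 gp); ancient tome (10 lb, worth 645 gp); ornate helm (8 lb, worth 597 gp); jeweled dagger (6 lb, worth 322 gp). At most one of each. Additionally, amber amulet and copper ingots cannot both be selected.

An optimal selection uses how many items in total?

3

Optimal total is 2130.
For example ivory figurine + copper ingots + ruby pendant achieves it, using 27 lb.
Every optimal selection uses 3 items.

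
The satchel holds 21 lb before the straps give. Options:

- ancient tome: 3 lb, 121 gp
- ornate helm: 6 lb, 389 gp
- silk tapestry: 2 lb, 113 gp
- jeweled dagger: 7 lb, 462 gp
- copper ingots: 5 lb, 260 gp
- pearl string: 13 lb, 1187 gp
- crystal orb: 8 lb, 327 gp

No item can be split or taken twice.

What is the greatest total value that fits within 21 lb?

1689

Ranking by ratio (value/lb): pearl string 91.31, jeweled dagger 66.00, ornate helm 64.83, silk tapestry 56.50.
Taking the top-ratio items first gives jeweled dagger + pearl string for 1649 (20 lb).
Dropping jeweled dagger frees 7 lb; slotting in ornate helm + silk tapestry (8 lb) lifts the total to 1689 at 21 lb.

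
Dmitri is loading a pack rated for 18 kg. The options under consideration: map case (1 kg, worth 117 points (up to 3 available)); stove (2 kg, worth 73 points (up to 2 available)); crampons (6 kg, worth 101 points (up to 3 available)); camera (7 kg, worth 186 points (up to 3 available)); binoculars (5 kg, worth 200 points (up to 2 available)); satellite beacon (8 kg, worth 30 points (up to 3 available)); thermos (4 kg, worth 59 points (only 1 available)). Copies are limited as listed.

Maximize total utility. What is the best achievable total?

Taking 3×map case + 2×stove + 2×binoculars: 17 kg used, 897 in utility.

897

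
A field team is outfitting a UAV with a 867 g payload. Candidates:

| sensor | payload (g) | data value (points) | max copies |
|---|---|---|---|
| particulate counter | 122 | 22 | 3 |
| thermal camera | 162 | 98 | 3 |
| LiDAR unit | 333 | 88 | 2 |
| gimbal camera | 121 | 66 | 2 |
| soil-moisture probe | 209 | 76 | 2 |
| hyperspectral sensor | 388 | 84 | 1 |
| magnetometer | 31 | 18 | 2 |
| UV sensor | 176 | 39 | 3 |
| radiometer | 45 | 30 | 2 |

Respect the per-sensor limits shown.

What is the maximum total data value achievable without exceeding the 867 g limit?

Filling by ratio: 3×thermal camera + gimbal camera + 2×magnetometer + 2×radiometer for 456, with 108 g left unused.
The 31 g tied up in magnetometer is better spent on gimbal camera — total rises to 504 (849 g).

504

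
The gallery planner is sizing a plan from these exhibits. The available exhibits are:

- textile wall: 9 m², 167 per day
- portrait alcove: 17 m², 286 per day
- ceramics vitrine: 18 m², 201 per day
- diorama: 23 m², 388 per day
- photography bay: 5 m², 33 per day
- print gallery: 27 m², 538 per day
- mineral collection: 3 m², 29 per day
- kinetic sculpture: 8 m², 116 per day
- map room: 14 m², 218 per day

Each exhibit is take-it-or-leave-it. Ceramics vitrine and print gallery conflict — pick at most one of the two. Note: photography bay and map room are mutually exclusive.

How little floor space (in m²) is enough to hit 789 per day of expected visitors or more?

Look for the lowest-floor combination reaching 789.
portrait alcove + print gallery: 824 expected visitors at 44 m².
Any bundle with less than 44 m² falls short of 789.

44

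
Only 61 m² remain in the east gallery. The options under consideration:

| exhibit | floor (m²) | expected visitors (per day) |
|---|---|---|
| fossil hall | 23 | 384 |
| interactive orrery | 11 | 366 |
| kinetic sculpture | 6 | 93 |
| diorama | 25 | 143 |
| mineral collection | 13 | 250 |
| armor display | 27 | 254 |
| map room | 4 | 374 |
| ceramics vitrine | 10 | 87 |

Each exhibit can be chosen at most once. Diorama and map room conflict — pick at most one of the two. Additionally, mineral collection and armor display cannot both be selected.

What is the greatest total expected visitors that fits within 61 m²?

1467

By expected visitors per m²: map room 93.50, interactive orrery 33.27, mineral collection 19.23 lead.
Fossil hall + interactive orrery + kinetic sculpture + mineral collection + map room uses 57 of the 61 m² and totals 1467.
Next best is fossil hall + interactive orrery + mineral collection + map room + ceramics vitrine at 1461 (61 m²) — short by 6.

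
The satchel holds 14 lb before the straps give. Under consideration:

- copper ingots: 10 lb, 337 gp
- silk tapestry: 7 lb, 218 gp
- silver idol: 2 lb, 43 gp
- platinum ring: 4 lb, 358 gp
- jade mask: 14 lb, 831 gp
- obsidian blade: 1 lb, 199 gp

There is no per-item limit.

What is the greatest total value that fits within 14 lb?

2786

Best packing: 14×obsidian blade — 14 lb, 2786 total.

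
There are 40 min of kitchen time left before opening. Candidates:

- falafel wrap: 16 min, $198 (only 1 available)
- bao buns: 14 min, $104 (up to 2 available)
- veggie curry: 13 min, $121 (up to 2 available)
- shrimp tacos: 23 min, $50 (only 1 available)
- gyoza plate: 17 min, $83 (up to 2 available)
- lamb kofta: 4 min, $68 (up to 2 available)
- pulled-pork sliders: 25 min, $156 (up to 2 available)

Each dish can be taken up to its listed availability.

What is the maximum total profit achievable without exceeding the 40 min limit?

455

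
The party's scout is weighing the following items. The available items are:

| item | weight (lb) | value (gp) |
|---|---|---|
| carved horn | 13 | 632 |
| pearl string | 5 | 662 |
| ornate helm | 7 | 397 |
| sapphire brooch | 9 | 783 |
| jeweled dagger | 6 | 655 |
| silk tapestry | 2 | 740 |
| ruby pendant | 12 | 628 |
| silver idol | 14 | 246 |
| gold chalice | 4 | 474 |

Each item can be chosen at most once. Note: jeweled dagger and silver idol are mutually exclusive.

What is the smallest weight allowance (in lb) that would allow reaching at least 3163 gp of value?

Need the lightest bundle worth ≥ 3163.
pearl string + sapphire brooch + jeweled dagger + silk tapestry + gold chalice reaches 3314 using 26 lb.
No combination under 26 lb hits 3163.

26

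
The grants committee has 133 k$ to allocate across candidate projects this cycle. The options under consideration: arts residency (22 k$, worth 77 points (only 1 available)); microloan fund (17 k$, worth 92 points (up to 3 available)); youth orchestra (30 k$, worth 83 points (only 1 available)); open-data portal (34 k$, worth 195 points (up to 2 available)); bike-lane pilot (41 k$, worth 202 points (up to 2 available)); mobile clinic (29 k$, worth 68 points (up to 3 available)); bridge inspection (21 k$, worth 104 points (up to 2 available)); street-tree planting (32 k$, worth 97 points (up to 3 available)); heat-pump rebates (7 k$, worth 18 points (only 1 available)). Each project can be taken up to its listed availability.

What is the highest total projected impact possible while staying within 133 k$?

Filling by ratio: 3×microloan fund + 2×open-data portal + heat-pump rebates for 684, with 7 k$ left unused.
Replace 2×microloan fund with bike-lane pilot: the trade gains 18 net, giving 702 at 133 k$.

702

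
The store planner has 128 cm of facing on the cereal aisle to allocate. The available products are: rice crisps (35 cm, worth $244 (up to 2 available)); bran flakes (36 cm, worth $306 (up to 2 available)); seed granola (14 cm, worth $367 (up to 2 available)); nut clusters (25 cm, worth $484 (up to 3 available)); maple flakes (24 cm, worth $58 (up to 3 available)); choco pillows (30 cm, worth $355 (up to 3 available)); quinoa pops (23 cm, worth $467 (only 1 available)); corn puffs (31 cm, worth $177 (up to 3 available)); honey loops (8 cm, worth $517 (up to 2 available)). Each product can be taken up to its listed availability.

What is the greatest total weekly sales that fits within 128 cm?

Taking the top-ratio products first gives 2×seed granola + 2×nut clusters + quinoa pops + 2×honey loops for 3203 (117 cm).
Replace seed granola with nut clusters: the trade gains 117 net, giving 3320 at 128 cm.
That's the maximum — no swap from here does better than 3320.

3320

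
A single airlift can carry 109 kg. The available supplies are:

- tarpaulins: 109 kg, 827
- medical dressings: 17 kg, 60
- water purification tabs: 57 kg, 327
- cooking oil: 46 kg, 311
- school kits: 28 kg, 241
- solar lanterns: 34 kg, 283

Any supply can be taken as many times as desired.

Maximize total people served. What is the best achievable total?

By people served per kg: school kits 8.61, solar lanterns 8.32, tarpaulins 7.59 lead.
Taking the top-ratio supplies first gives medical dressings + 3×school kits for 783 (101 kg).
Dropping medical dressings and 3×school kits frees 101 kg; slotting in 3×solar lanterns (102 kg) lifts the total to 849 at 102 kg.

849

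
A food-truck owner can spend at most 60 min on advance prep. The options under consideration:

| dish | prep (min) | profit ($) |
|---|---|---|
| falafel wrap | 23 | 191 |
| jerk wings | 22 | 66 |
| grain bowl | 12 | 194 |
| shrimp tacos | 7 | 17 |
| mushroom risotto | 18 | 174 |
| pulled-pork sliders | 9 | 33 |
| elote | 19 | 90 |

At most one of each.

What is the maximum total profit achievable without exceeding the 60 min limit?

576

Density check — grain bowl 16.17, mushroom risotto 9.67, falafel wrap 8.30, elote 4.74 are the best per min.
Taking falafel wrap + grain bowl + shrimp tacos + mushroom risotto: 60 min used, 576 in profit.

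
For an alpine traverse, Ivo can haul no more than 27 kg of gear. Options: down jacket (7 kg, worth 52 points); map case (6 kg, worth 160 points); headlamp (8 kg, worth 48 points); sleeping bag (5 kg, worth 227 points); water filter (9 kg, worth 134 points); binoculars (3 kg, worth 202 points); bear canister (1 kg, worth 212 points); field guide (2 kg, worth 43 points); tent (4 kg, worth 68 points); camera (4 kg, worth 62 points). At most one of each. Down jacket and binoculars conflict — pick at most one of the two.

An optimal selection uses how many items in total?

6

Best achievable utility is 978.
map case + sleeping bag + water filter + binoculars + bear canister + field guide hits 978 at 26 kg.
All optima have 6 items.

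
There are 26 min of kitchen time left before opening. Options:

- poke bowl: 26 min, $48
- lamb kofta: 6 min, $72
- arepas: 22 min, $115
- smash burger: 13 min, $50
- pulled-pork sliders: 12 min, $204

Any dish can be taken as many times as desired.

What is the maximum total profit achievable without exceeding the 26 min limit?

408

Taking 2×pulled-pork sliders: 24 min used, 408 in profit.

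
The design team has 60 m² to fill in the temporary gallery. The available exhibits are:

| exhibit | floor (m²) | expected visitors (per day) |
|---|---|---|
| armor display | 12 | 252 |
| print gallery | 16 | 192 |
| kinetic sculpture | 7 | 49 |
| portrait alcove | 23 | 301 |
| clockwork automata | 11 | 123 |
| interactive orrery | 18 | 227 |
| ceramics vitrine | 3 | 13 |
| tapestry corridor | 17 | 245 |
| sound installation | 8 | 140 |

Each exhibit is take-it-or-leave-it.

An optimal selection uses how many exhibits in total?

4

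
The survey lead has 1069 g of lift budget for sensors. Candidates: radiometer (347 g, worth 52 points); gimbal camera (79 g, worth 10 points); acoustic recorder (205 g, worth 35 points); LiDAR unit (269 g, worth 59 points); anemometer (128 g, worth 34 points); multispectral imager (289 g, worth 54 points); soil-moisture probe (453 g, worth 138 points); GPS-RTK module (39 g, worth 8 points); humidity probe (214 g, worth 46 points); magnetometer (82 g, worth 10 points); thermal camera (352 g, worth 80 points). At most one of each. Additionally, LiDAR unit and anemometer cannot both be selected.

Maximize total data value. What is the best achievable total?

272

A density-first pass picks gimbal camera + anemometer + soil-moisture probe + GPS-RTK module + thermal camera — 270 at 1051 g.
Replace gimbal camera and anemometer with humidity probe: the trade gains 2 net, giving 272 at 1058 g.
Runner-up gimbal camera + anemometer + soil-moisture probe + GPS-RTK module + thermal camera tops out at 270.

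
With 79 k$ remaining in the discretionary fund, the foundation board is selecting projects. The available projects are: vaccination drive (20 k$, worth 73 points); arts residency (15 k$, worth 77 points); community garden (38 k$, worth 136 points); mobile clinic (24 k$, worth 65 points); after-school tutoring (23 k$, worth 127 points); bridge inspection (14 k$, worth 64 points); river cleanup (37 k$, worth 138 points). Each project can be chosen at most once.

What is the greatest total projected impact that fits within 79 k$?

342

The ratio heuristic lands on vaccination drive + arts residency + after-school tutoring + bridge inspection (341) but leaves 7 k$ idle.
The 34 k$ tied up in vaccination drive and bridge inspection is better spent on river cleanup — total rises to 342 (75 k$).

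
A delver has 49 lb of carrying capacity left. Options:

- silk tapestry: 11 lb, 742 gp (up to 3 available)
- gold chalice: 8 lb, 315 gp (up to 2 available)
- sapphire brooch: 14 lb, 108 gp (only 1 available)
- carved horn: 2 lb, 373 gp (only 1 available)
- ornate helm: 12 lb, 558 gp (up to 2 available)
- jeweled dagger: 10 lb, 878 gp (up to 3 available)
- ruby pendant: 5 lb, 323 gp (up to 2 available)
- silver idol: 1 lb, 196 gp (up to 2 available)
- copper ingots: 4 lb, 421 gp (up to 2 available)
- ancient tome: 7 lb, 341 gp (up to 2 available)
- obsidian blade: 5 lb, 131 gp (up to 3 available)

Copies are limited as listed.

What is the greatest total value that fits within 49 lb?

Greedy by ratio would take carved horn + 3×jeweled dagger + ruby pendant + 2×silver idol + 2×copper ingots: 47 lb used, total 4564.
The 5 lb tied up in ruby pendant is better spent on ancient tome — total rises to 4582 (49 lb).

4582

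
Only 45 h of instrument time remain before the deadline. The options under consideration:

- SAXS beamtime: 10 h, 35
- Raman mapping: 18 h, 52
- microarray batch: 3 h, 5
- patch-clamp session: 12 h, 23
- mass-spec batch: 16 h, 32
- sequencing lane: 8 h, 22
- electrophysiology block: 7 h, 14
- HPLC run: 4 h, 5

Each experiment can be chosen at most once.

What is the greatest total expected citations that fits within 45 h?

123

Density check — SAXS beamtime 3.50, Raman mapping 2.89, sequencing lane 2.75 are the best per h.
Best packing: SAXS beamtime + Raman mapping + sequencing lane + electrophysiology block — 43 h, 123 total.
No other feasible combination exceeds 123.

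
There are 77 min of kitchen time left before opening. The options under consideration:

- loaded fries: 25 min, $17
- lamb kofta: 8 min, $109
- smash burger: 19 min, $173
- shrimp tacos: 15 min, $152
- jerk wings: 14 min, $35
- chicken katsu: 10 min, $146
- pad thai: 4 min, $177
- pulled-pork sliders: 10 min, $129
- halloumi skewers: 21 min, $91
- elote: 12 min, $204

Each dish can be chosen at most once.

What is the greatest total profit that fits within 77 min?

Greedy by ratio would take lamb kofta + shrimp tacos + jerk wings + chicken katsu + pad thai + pulled-pork sliders + elote: 73 min used, total 952.
Replace lamb kofta and jerk wings with smash burger: the trade gains 29 net, giving 981 at 70 min.

981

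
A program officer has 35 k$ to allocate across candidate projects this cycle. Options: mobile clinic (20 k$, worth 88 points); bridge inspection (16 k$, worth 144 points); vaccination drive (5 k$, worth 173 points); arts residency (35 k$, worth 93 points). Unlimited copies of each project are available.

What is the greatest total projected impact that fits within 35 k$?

By projected impact per k$: vaccination drive 34.60, bridge inspection 9.00, mobile clinic 4.40, arts residency 2.66 lead.
Taking 7×vaccination drive: 35 k$ used, 1211 in projected impact.

1211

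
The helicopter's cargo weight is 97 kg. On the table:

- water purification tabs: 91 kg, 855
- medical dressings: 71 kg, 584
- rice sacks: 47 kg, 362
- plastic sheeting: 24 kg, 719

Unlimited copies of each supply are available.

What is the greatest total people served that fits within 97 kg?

Taking 4×plastic sheeting: 96 kg used, 2876 in people served.
The spare 1 kg is too small for any remaining supply, and no exchange beats 2876.

2876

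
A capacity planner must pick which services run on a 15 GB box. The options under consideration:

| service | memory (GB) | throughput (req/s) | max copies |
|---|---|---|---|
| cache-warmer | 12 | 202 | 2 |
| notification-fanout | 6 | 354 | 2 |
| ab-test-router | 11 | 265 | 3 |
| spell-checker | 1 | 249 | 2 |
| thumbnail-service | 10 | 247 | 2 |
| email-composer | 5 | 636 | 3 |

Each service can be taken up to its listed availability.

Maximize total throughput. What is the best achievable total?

Density check — spell-checker 249.00, email-composer 127.20, notification-fanout 59.00, thumbnail-service 24.70 are the best per GB.
The ratio heuristic lands on 2×spell-checker + 2×email-composer (1770) but leaves 3 GB idle.
The 2 GB tied up in 2×spell-checker is better spent on email-composer — total rises to 1908 (15 GB).
Every other selection either busts 15 GB or exceeds an availability limit or fails to beat 1908.

1908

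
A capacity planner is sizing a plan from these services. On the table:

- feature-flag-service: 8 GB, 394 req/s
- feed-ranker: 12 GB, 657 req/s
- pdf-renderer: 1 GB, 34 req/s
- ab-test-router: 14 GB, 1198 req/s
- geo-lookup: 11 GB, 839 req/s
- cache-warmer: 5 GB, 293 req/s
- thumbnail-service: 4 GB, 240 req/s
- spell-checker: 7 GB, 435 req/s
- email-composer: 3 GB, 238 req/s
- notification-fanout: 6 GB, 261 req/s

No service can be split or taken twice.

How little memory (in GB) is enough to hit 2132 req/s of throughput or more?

28

Need the lightest bundle worth ≥ 2132.
ab-test-router + geo-lookup + email-composer: 2275 throughput at 28 GB.
Below 28 GB the best achievable stays under 2132.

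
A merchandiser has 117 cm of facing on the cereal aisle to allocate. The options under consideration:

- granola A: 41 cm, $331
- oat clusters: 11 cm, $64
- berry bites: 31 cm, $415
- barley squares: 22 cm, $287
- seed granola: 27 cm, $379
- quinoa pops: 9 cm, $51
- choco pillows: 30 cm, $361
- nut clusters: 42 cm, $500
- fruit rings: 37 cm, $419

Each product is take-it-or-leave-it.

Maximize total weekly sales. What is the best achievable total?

Greedy by ratio would take berry bites + barley squares + seed granola + choco pillows: 110 cm used, total 1442.
The 30 cm tied up in choco pillows is better spent on fruit rings — total rises to 1500 (117 cm).
That's the maximum — no swap from here does better than 1500.

1500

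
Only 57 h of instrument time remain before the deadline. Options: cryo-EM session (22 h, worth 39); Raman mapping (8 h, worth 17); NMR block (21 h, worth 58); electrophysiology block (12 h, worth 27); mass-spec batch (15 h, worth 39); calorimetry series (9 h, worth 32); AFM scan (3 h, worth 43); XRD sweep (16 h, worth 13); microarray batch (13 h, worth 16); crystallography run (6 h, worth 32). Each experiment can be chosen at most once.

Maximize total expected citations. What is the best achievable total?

204

Best packing: NMR block + mass-spec batch + calorimetry series + AFM scan + crystallography run — 54 h, 204 total.
The closest alternative, NMR block + electrophysiology block + mass-spec batch + AFM scan + crystallography run, reaches only 199.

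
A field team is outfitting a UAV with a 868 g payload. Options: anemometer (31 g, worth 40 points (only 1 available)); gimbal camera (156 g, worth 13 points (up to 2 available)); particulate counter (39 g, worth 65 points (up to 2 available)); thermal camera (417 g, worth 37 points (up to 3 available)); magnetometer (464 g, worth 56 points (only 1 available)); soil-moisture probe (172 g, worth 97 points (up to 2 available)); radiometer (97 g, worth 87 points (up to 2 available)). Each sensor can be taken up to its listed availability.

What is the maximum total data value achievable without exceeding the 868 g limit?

Anemometer + gimbal camera + 2×particulate counter + 2×soil-moisture probe + 2×radiometer uses 803 of the 868 g and totals 551.
Nothing else within 868 g beats 551.

551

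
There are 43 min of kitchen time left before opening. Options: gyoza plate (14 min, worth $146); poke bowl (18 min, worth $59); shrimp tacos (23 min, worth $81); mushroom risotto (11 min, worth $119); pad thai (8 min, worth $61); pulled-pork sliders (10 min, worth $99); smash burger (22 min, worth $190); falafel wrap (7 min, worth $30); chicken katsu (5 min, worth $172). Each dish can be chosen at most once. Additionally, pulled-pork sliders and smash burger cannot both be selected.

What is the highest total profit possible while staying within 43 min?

536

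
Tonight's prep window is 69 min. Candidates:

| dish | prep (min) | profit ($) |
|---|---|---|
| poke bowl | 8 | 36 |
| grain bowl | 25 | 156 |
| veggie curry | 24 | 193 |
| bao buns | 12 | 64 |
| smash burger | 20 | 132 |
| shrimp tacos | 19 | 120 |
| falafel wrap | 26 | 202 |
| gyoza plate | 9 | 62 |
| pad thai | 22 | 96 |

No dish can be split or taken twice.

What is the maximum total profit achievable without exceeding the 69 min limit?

Taking the top-ratio dishes first gives poke bowl + veggie curry + falafel wrap + gyoza plate for 493 (67 min).
Dropping poke bowl and gyoza plate frees 17 min; slotting in shrimp tacos (19 min) lifts the total to 515 at 69 min.
Nothing else within 69 min beats 515.

515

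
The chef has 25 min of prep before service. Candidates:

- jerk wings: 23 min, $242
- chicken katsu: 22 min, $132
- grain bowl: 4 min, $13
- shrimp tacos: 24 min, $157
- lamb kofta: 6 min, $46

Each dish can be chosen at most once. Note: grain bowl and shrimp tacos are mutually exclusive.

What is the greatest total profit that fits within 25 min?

242

Density check — jerk wings 10.52, lamb kofta 7.67, shrimp tacos 6.54, chicken katsu 6.00 are the best per min.
Taking jerk wings: 23 min used, 242 in profit.
The closest alternative, shrimp tacos, reaches only 157.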